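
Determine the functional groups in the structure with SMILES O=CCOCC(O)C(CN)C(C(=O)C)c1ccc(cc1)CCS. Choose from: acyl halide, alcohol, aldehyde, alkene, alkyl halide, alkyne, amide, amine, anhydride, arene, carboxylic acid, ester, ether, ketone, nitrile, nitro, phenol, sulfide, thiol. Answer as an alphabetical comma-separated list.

alcohol, aldehyde, amine, arene, ether, ketone, thiol

Working along the chain:
  OHC: terminal –CHO: carbonyl C bonded to H and C → aldehyde.
  CH2OCH2: C–O–C with sp³ carbons on both sides and no adjacent C=O → ether.
  CH(OH): –OH on an sp³ carbon → alcohol (secondary).
  CH(CH2NH2): pendant –CH2NH2: N on sp³ C, no adjacent C=O → amine.
  CH(COCH3): pendant –COCH3: carbonyl C bonded to two carbons → ketone.
  C6H4: para-disubstituted benzene ring → arene.
  CH2SH: –SH on an sp³ carbon → thiol.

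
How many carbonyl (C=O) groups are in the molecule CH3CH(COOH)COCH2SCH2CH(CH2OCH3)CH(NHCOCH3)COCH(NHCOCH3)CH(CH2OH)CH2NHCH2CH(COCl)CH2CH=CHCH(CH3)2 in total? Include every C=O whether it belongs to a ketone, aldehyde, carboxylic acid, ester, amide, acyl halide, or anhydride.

CH(COOH): carboxylic acid, 1 C=O (running total 1).
CO: ketone, 1 C=O (running total 2).
CH(NHCOCH3): amide, 1 C=O (running total 3).
CO: ketone, 1 C=O (running total 4).
CH(NHCOCH3): amide, 1 C=O (running total 5).
CH(COCl): acyl halide, 1 C=O (running total 6).

6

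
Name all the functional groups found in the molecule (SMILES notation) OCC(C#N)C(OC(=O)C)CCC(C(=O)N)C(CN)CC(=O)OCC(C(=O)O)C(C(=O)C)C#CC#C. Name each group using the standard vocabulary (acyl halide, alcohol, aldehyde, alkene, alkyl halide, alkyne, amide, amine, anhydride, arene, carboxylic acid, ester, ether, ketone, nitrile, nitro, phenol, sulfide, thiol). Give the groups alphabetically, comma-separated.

alcohol, alkyne, amide, amine, carboxylic acid, ester, ketone, nitrile

Reading the structure from left to right:
  HOCH2: HO– on an sp³ carbon → alcohol.
  CH(CN): pendant –C≡N: nitrile.
  CH(OCOCH3): pendant –OC(=O)CH3: an acyloxy group → ester.
  CH(CONH2): pendant –CONH2: carbonyl C bonded to C and N → amide.
  CH(CH2NH2): pendant –CH2NH2: N on sp³ C, no adjacent C=O → amine.
  CH2COOCH2: –C(=O)–O–C with C on the carbonyl side → ester.
  CH(COOH): pendant –COOH: carbonyl C bonded to C and –OH → carboxylic acid.
  CH(COCH3): pendant –COCH3: carbonyl C bonded to two carbons → ketone.
  C≡C: C≡C triple bond → alkyne.
  C≡CH: C≡C triple bond → alkyne.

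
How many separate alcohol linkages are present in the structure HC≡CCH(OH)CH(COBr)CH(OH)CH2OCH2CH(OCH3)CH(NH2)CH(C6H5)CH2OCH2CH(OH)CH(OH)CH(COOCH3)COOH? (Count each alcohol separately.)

Taking each segment in turn:
  HC≡C: C≡C triple bond → alkyne.
  CH(OH): –OH on an sp³ carbon → alcohol (secondary).
  CH(COBr): pendant –C(=O)X: carbonyl C bonded to C and halogen → acyl halide.
  CH(OH): –OH on an sp³ carbon → alcohol (secondary).
  CH2OCH2: C–O–C with sp³ carbons on both sides and no adjacent C=O → ether.
  CH(OCH3): pendant –OCH3: C–O–C with sp³ C, no adjacent C=O → ether.
  CH(NH2): –NH2 on an sp³ carbon with no adjacent C=O → amine.
  CH(C6H5): pendant –C6H5: benzene ring → arene.
  CH2OCH2: C–O–C with sp³ carbons on both sides and no adjacent C=O → ether.
  CH(OH): –OH on an sp³ carbon → alcohol (secondary).
  CH(OH): –OH on an sp³ carbon → alcohol (secondary).
  CH(COOCH3): pendant –COOCH3: carbonyl C bonded to C and –OCH3 → ester.
  COOH: –COOH: carbonyl C bonded to –OH and C → carboxylic acid (the –OH is not a separate alcohol).
Alcohol appears at: CH(OH), CH(OH), CH(OH), CH(OH) → 4.

4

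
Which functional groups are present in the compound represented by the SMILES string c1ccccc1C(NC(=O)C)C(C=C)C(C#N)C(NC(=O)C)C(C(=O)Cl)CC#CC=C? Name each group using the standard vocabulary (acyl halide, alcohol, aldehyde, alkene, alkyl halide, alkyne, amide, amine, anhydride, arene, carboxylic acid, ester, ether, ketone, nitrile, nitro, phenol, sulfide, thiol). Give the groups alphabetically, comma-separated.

Working along the chain:
  C6H5: C6H5– phenyl ring → arene.
  CH(NHCOCH3): pendant –NHC(=O)CH3: N bonded to a carbonyl → amide (not amine).
  CH(CH=CH2): pendant –CH=CH2: C=C double bond → alkene.
  CH(CN): pendant –C≡N: nitrile.
  CH(NHCOCH3): pendant –NHC(=O)CH3: N bonded to a carbonyl → amide (not amine).
  CH(COCl): pendant –C(=O)X: carbonyl C bonded to C and halogen → acyl halide.
  C≡C: C≡C triple bond → alkyne.
  CH=CH2: C=C double bond → alkene.

acyl halide, alkene, alkyne, amide, arene, nitrile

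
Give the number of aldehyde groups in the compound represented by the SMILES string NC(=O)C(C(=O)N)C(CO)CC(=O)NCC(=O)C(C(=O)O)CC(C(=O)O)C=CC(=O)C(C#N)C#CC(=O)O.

0

Reading the structure from left to right:
  H2NCO: –C(=O)NH2: carbonyl C bonded to C and to N → amide (the N is not a separate amine).
  CH(CONH2): pendant –CONH2: carbonyl C bonded to C and N → amide.
  CH(CH2OH): pendant –CH2OH on an sp³ backbone C → alcohol.
  CH2CONHCH2: –C(=O)–N– linkage → amide (the N is not an amine).
  CO: –C(=O)– with carbon on both sides → ketone.
  CH(COOH): pendant –COOH: carbonyl C bonded to C and –OH → carboxylic acid.
  CH(COOH): pendant –COOH: carbonyl C bonded to C and –OH → carboxylic acid.
  CH=CH: C=C double bond → alkene.
  CO: –C(=O)– with carbon on both sides → ketone.
  CH(CN): pendant –C≡N: nitrile.
  C≡C: C≡C triple bond → alkyne.
  COOH: –COOH: carbonyl C bonded to –OH and C → carboxylic acid (the –OH is not a separate alcohol).
No segment is a aldehyde: CO is ketone, not aldehyde; CH(COOH) is carboxylic acid, not aldehyde; CH(COOH) is carboxylic acid, not aldehyde. → 0.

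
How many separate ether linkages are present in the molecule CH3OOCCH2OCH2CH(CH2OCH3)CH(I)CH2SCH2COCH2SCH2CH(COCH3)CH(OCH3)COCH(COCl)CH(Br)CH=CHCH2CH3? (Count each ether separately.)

Taking each segment in turn:
  CH3OOC: CH3O–C(=O)–: carbonyl C bonded to C and to –OCH3 → ester (not ketone + ether).
  CH2OCH2: C–O–C with sp³ carbons on both sides and no adjacent C=O → ether.
  CH(CH2OCH3): pendant –CH2OCH3: C–O–C linkage → ether.
  CH(I): halogen on an sp³ carbon → alkyl halide.
  CH2SCH2: C–S–C linkage → sulfide (thioether).
  CO: –C(=O)– with carbon on both sides → ketone.
  CH2SCH2: C–S–C linkage → sulfide (thioether).
  CH(COCH3): pendant –COCH3: carbonyl C bonded to two carbons → ketone.
  CH(OCH3): pendant –OCH3: C–O–C with sp³ C, no adjacent C=O → ether.
  CO: –C(=O)– with carbon on both sides → ketone.
  CH(COCl): pendant –C(=O)X: carbonyl C bonded to C and halogen → acyl halide.
  CH(Br): halogen on an sp³ carbon → alkyl halide.
  CH=CH: C=C double bond → alkene.
Ether appears at: CH2OCH2, CH(CH2OCH3), CH(OCH3) → 3.

3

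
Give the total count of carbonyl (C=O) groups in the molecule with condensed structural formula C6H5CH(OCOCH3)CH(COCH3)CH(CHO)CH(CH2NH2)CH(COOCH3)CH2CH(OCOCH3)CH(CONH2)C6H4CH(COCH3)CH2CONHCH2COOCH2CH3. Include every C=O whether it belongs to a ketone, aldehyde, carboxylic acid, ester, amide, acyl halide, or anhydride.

9

CH(OCOCH3): ester, 1 C=O (running total 1).
CH(COCH3): ketone, 1 C=O (running total 2).
CH(CHO): aldehyde, 1 C=O (running total 3).
CH(COOCH3): ester, 1 C=O (running total 4).
CH(OCOCH3): ester, 1 C=O (running total 5).
CH(CONH2): amide, 1 C=O (running total 6).
CH(COCH3): ketone, 1 C=O (running total 7).
CH2CONHCH2: amide, 1 C=O (running total 8).
COOCH2CH3: ester, 1 C=O (running total 9).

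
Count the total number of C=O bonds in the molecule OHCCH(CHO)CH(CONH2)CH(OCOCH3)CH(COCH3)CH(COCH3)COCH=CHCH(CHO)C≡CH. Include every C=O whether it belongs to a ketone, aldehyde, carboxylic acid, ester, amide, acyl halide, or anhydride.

OHC: aldehyde, 1 C=O (running total 1).
CH(CHO): aldehyde, 1 C=O (running total 2).
CH(CONH2): amide, 1 C=O (running total 3).
CH(OCOCH3): ester, 1 C=O (running total 4).
CH(COCH3): ketone, 1 C=O (running total 5).
CH(COCH3): ketone, 1 C=O (running total 6).
CO: ketone, 1 C=O (running total 7).
CH(CHO): aldehyde, 1 C=O (running total 8).

8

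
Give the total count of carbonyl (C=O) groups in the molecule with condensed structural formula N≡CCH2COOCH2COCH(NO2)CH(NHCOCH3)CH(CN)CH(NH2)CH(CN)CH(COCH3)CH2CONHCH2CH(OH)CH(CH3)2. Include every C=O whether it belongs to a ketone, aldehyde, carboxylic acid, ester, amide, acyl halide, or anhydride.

5

CH2COOCH2: ester, 1 C=O (running total 1).
CO: ketone, 1 C=O (running total 2).
CH(NHCOCH3): amide, 1 C=O (running total 3).
CH(COCH3): ketone, 1 C=O (running total 4).
CH2CONHCH2: amide, 1 C=O (running total 5).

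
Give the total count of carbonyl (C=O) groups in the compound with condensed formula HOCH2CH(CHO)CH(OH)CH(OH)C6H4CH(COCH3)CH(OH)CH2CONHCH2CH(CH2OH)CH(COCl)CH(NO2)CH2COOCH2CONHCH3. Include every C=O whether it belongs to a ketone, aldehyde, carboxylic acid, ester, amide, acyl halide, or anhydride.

CH(CHO): aldehyde, 1 C=O (running total 1).
CH(COCH3): ketone, 1 C=O (running total 2).
CH2CONHCH2: amide, 1 C=O (running total 3).
CH(COCl): acyl halide, 1 C=O (running total 4).
CH2COOCH2: ester, 1 C=O (running total 5).
CONHCH3: amide, 1 C=O (running total 6).

6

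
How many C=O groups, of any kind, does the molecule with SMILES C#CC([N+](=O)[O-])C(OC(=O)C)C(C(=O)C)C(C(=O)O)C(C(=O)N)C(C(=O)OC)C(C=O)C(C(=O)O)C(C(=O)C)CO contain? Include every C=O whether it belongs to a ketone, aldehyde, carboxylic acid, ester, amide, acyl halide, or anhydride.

CH(OCOCH3): ester, 1 C=O (running total 1).
CH(COCH3): ketone, 1 C=O (running total 2).
CH(COOH): carboxylic acid, 1 C=O (running total 3).
CH(CONH2): amide, 1 C=O (running total 4).
CH(COOCH3): ester, 1 C=O (running total 5).
CH(CHO): aldehyde, 1 C=O (running total 6).
CH(COOH): carboxylic acid, 1 C=O (running total 7).
CH(COCH3): ketone, 1 C=O (running total 8).

8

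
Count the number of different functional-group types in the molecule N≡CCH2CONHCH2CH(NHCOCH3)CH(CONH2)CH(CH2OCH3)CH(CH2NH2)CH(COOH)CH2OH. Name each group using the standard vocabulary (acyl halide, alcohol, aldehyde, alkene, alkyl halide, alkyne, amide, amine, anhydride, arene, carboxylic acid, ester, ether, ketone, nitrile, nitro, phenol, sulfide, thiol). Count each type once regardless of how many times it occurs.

6

Reading the structure from left to right:
  N≡C: N≡C–: carbon triple-bonded to nitrogen → nitrile.
  CH2CONHCH2: –C(=O)–N– linkage → amide (the N is not an amine).
  CH(NHCOCH3): pendant –NHC(=O)CH3: N bonded to a carbonyl → amide (not amine).
  CH(CONH2): pendant –CONH2: carbonyl C bonded to C and N → amide.
  CH(CH2OCH3): pendant –CH2OCH3: C–O–C linkage → ether.
  CH(CH2NH2): pendant –CH2NH2: N on sp³ C, no adjacent C=O → amine.
  CH(COOH): pendant –COOH: carbonyl C bonded to C and –OH → carboxylic acid.
  CH2OH: –OH on an sp³ carbon → alcohol.
Distinct types present: alcohol, amide, amine, carboxylic acid, ether, nitrile.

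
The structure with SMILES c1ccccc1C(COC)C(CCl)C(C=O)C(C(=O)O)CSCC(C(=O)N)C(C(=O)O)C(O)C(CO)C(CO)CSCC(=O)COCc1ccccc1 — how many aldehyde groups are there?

Reading the structure from left to right:
  C6H5: C6H5– phenyl ring → arene.
  CH(CH2OCH3): pendant –CH2OCH3: C–O–C linkage → ether.
  CH(CH2Cl): pendant –CH2X: halogen on sp³ carbon → alkyl halide.
  CH(CHO): pendant –CHO: carbonyl C bonded to C and H → aldehyde.
  CH(COOH): pendant –COOH: carbonyl C bonded to C and –OH → carboxylic acid.
  CH2SCH2: C–S–C linkage → sulfide (thioether).
  CH(CONH2): pendant –CONH2: carbonyl C bonded to C and N → amide.
  CH(COOH): pendant –COOH: carbonyl C bonded to C and –OH → carboxylic acid.
  CH(OH): –OH on an sp³ carbon → alcohol (secondary).
  CH(CH2OH): pendant –CH2OH on an sp³ backbone C → alcohol.
  CH(CH2OH): pendant –CH2OH on an sp³ backbone C → alcohol.
  CH2SCH2: C–S–C linkage → sulfide (thioether).
  CO: –C(=O)– with carbon on both sides → ketone.
  CH2OCH2: C–O–C with sp³ carbons on both sides and no adjacent C=O → ether.
  C6H5: –C6H5 phenyl ring → arene.
Aldehyde appears at: CH(CHO) → 1.

1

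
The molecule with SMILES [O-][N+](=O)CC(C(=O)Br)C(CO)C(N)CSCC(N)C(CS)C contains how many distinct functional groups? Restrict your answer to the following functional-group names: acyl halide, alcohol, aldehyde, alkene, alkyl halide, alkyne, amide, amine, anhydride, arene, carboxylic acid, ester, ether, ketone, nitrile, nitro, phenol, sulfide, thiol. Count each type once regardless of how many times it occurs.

6

Working along the chain:
  O2NCH2: –NO2 on carbon → nitro group.
  CH(COBr): pendant –C(=O)X: carbonyl C bonded to C and halogen → acyl halide.
  CH(CH2OH): pendant –CH2OH on an sp³ backbone C → alcohol.
  CH(NH2): –NH2 on an sp³ carbon with no adjacent C=O → amine.
  CH2SCH2: C–S–C linkage → sulfide (thioether).
  CH(NH2): –NH2 on an sp³ carbon with no adjacent C=O → amine.
  CH(CH2SH): pendant –CH2SH → thiol.
Distinct types present: acyl halide, alcohol, amine, nitro, sulfide, thiol.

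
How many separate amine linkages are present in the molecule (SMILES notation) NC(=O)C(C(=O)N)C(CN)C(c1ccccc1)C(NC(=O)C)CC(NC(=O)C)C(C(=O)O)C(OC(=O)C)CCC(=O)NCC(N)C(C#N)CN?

3

Reading the structure from left to right:
  H2NCO: –C(=O)NH2: carbonyl C bonded to C and to N → amide (the N is not a separate amine).
  CH(CONH2): pendant –CONH2: carbonyl C bonded to C and N → amide.
  CH(CH2NH2): pendant –CH2NH2: N on sp³ C, no adjacent C=O → amine.
  CH(C6H5): pendant –C6H5: benzene ring → arene.
  CH(NHCOCH3): pendant –NHC(=O)CH3: N bonded to a carbonyl → amide (not amine).
  CH(NHCOCH3): pendant –NHC(=O)CH3: N bonded to a carbonyl → amide (not amine).
  CH(COOH): pendant –COOH: carbonyl C bonded to C and –OH → carboxylic acid.
  CH(OCOCH3): pendant –OC(=O)CH3: an acyloxy group → ester.
  CH2CONHCH2: –C(=O)–N– linkage → amide (the N is not an amine).
  CH(NH2): –NH2 on an sp³ carbon with no adjacent C=O → amine.
  CH(CN): pendant –C≡N: nitrile.
  CH2NH2: –NH2 on an sp³ carbon with no adjacent C=O → amine.
Amine appears at: CH(CH2NH2), CH(NH2), CH2NH2 → 3.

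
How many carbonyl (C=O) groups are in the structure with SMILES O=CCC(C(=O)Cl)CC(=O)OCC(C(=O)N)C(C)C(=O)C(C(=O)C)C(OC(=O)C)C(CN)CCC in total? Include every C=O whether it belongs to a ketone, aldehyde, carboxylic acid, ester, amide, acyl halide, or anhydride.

OHC: aldehyde, 1 C=O (running total 1).
CH(COCl): acyl halide, 1 C=O (running total 2).
CH2COOCH2: ester, 1 C=O (running total 3).
CH(CONH2): amide, 1 C=O (running total 4).
CO: ketone, 1 C=O (running total 5).
CH(COCH3): ketone, 1 C=O (running total 6).
CH(OCOCH3): ester, 1 C=O (running total 7).

7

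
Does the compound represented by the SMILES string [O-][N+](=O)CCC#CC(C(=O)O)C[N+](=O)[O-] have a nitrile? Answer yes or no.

no

Working along the chain:
  O2NCH2: –NO2 on carbon → nitro group.
  C≡C: C≡C triple bond → alkyne.
  CH(COOH): pendant –COOH: carbonyl C bonded to C and –OH → carboxylic acid.
  CH2NO2: –NO2 on carbon → nitro group.
In C≡C, the triple bond is C≡C, not C≡N.
The groups actually present are: alkyne, carboxylic acid, nitro.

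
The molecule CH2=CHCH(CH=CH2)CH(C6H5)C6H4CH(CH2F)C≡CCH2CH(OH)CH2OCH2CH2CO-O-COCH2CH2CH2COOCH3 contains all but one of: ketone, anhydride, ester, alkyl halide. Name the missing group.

ketone

ester: present (COOCH3 — –C(=O)OCH3: carbonyl C bonded to C and to –OCH3 → ester (not ketone + ether)).
alkyl halide: present (CH(CH2F) — pendant –CH2X: halogen on sp³ carbon → alkyl halide).
anhydride: present (CH2CO-O-COCH2 — two acyl groups sharing one oxygen, –C(=O)–O–C(=O)– → anhydride).
ketone: absent. In COOCH3, the C=O is bonded to an –O–C group, which defines an ester, not a ketone. In CH2CO-O-COCH2, the two C=O groups share a bridging oxygen, which is an anhydride linkage, not a ketone.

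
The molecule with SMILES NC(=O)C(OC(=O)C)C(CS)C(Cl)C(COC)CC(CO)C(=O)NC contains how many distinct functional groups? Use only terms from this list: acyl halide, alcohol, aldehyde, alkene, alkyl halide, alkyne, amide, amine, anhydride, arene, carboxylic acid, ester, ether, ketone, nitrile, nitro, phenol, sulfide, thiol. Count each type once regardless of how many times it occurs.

6

–C(=O)NH2: carbonyl C bonded to C and to N → amide (the N is not a separate amine).
pendant –OC(=O)CH3: an acyloxy group → ester.
pendant –CH2SH → thiol.
halogen on an sp³ carbon → alkyl halide.
pendant –CH2OCH3: C–O–C linkage → ether.
pendant –CH2OH on an sp³ backbone C → alcohol.
–C(=O)NHCH3: carbonyl C bonded to C and to N → amide (the N is not an amine).
Distinct types present: alcohol, alkyl halide, amide, ester, ether, thiol.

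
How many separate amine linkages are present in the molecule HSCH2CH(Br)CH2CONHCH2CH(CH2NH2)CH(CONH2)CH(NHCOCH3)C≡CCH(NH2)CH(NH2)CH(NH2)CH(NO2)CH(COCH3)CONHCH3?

–SH on an sp³ carbon → thiol.
halogen on an sp³ carbon → alkyl halide.
–C(=O)–N– linkage → amide (the N is not an amine).
pendant –CH2NH2: N on sp³ C, no adjacent C=O → amine.
pendant –CONH2: carbonyl C bonded to C and N → amide.
pendant –NHC(=O)CH3: N bonded to a carbonyl → amide (not amine).
C≡C triple bond → alkyne.
–NH2 on an sp³ carbon with no adjacent C=O → amine.
–NH2 on an sp³ carbon with no adjacent C=O → amine.
–NH2 on an sp³ carbon with no adjacent C=O → amine.
–NO2 on an sp³ carbon → nitro (the N=O is not a carbonyl).
pendant –COCH3: carbonyl C bonded to two carbons → ketone.
–C(=O)NHCH3: carbonyl C bonded to C and to N → amide (the N is not an amine).
Amine appears at: CH(CH2NH2), CH(NH2), CH(NH2), CH(NH2) → 4.

4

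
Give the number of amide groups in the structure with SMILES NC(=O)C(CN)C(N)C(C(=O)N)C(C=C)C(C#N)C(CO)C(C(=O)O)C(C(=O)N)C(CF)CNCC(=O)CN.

Reading the structure from left to right:
  H2NCO: –C(=O)NH2: carbonyl C bonded to C and to N → amide (the N is not a separate amine).
  CH(CH2NH2): pendant –CH2NH2: N on sp³ C, no adjacent C=O → amine.
  CH(NH2): –NH2 on an sp³ carbon with no adjacent C=O → amine.
  CH(CONH2): pendant –CONH2: carbonyl C bonded to C and N → amide.
  CH(CH=CH2): pendant –CH=CH2: C=C double bond → alkene.
  CH(CN): pendant –C≡N: nitrile.
  CH(CH2OH): pendant –CH2OH on an sp³ backbone C → alcohol.
  CH(COOH): pendant –COOH: carbonyl C bonded to C and –OH → carboxylic acid.
  CH(CONH2): pendant –CONH2: carbonyl C bonded to C and N → amide.
  CH(CH2F): pendant –CH2X: halogen on sp³ carbon → alkyl halide.
  CH2NHCH2: C–N–C with sp³ carbons and no adjacent C=O → amine (secondary).
  CO: –C(=O)– with carbon on both sides → ketone.
  CH2NH2: –NH2 on an sp³ carbon with no adjacent C=O → amine.
Amide appears at: H2NCO, CH(CONH2), CH(CONH2) → 3.

3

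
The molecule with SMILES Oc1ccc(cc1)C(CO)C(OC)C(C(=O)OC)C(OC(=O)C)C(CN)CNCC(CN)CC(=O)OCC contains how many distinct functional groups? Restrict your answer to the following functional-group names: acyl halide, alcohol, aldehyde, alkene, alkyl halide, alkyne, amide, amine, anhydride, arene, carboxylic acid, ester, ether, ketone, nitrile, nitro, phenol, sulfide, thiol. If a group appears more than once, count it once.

6

–OH attached directly to an aromatic ring → phenol (not alcohol); the ring itself is an arene.
pendant –CH2OH on an sp³ backbone C → alcohol.
pendant –OCH3: C–O–C with sp³ C, no adjacent C=O → ether.
pendant –COOCH3: carbonyl C bonded to C and –OCH3 → ester.
pendant –OC(=O)CH3: an acyloxy group → ester.
pendant –CH2NH2: N on sp³ C, no adjacent C=O → amine.
C–N–C with sp³ carbons and no adjacent C=O → amine (secondary).
pendant –CH2NH2: N on sp³ C, no adjacent C=O → amine.
–C(=O)OCH2CH3: carbonyl C bonded to C and to –OEt → ester.
Distinct types present: alcohol, amine, arene, ester, ether, phenol.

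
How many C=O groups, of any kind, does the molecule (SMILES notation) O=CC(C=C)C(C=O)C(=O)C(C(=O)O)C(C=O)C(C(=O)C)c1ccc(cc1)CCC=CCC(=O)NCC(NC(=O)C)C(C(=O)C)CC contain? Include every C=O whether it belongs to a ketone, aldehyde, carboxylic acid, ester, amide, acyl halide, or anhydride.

OHC: aldehyde, 1 C=O (running total 1).
CH(CHO): aldehyde, 1 C=O (running total 2).
CO: ketone, 1 C=O (running total 3).
CH(COOH): carboxylic acid, 1 C=O (running total 4).
CH(CHO): aldehyde, 1 C=O (running total 5).
CH(COCH3): ketone, 1 C=O (running total 6).
CH2CONHCH2: amide, 1 C=O (running total 7).
CH(NHCOCH3): amide, 1 C=O (running total 8).
CH(COCH3): ketone, 1 C=O (running total 9).

9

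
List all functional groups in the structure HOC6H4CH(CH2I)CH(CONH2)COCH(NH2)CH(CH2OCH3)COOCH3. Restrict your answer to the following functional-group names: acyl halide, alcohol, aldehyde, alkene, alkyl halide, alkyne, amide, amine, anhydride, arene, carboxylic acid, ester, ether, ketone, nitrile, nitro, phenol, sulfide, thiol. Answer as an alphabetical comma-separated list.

alkyl halide, amide, amine, arene, ester, ether, ketone, phenol

Working along the chain:
  HOC6H4: –OH attached directly to an aromatic ring → phenol (not alcohol); the ring itself is an arene.
  CH(CH2I): pendant –CH2X: halogen on sp³ carbon → alkyl halide.
  CH(CONH2): pendant –CONH2: carbonyl C bonded to C and N → amide.
  CO: –C(=O)– with carbon on both sides → ketone.
  CH(NH2): –NH2 on an sp³ carbon with no adjacent C=O → amine.
  CH(CH2OCH3): pendant –CH2OCH3: C–O–C linkage → ether.
  COOCH3: –C(=O)OCH3: carbonyl C bonded to C and to –OCH3 → ester (not ketone + ether).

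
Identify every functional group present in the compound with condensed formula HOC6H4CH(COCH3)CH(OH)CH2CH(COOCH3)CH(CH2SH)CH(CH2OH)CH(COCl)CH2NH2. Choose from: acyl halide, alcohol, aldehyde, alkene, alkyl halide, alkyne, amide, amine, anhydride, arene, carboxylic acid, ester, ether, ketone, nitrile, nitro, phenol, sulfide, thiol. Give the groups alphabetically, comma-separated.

acyl halide, alcohol, amine, arene, ester, ketone, phenol, thiol

Taking each segment in turn:
  HOC6H4: –OH attached directly to an aromatic ring → phenol (not alcohol); the ring itself is an arene.
  CH(COCH3): pendant –COCH3: carbonyl C bonded to two carbons → ketone.
  CH(OH): –OH on an sp³ carbon → alcohol (secondary).
  CH(COOCH3): pendant –COOCH3: carbonyl C bonded to C and –OCH3 → ester.
  CH(CH2SH): pendant –CH2SH → thiol.
  CH(CH2OH): pendant –CH2OH on an sp³ backbone C → alcohol.
  CH(COCl): pendant –C(=O)X: carbonyl C bonded to C and halogen → acyl halide.
  CH2NH2: –NH2 on an sp³ carbon with no adjacent C=O → amine.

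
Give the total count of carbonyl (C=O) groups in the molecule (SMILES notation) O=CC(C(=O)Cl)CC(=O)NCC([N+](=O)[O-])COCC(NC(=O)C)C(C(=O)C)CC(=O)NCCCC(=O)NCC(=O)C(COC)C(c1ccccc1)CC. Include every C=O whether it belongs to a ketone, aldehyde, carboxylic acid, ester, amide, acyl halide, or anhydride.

8

OHC: aldehyde, 1 C=O (running total 1).
CH(COCl): acyl halide, 1 C=O (running total 2).
CH2CONHCH2: amide, 1 C=O (running total 3).
CH(NHCOCH3): amide, 1 C=O (running total 4).
CH(COCH3): ketone, 1 C=O (running total 5).
CH2CONHCH2: amide, 1 C=O (running total 6).
CH2CONHCH2: amide, 1 C=O (running total 7).
CO: ketone, 1 C=O (running total 8).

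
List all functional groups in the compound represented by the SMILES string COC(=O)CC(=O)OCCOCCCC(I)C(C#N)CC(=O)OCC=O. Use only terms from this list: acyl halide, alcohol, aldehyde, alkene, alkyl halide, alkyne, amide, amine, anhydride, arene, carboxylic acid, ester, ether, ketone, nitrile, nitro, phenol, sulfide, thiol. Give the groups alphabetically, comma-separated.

CH3O–C(=O)–: carbonyl C bonded to C and to –OCH3 → ester (not ketone + ether).
–C(=O)–O–C with C on the carbonyl side → ester.
C–O–C with sp³ carbons on both sides and no adjacent C=O → ether.
halogen on an sp³ carbon → alkyl halide.
pendant –C≡N: nitrile.
–C(=O)–O–C with C on the carbonyl side → ester.
terminal –CHO: carbonyl C bonded to H and C → aldehyde.

aldehyde, alkyl halide, ester, ether, nitrile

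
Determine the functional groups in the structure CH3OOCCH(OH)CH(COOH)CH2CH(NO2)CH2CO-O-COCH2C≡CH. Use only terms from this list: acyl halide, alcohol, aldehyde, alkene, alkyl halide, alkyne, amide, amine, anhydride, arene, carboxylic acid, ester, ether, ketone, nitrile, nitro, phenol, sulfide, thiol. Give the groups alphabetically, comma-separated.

Taking each segment in turn:
  CH3OOC: CH3O–C(=O)–: carbonyl C bonded to C and to –OCH3 → ester (not ketone + ether).
  CH(OH): –OH on an sp³ carbon → alcohol (secondary).
  CH(COOH): pendant –COOH: carbonyl C bonded to C and –OH → carboxylic acid.
  CH(NO2): –NO2 on an sp³ carbon → nitro (the N=O is not a carbonyl).
  CH2CO-O-COCH2: two acyl groups sharing one oxygen, –C(=O)–O–C(=O)– → anhydride.
  C≡CH: C≡C triple bond → alkyne.

alcohol, alkyne, anhydride, carboxylic acid, ester, nitro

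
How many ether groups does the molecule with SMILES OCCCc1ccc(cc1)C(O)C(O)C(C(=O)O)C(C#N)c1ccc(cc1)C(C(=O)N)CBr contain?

HO– on an sp³ carbon → alcohol.
para-disubstituted benzene ring → arene.
–OH on an sp³ carbon → alcohol (secondary).
–OH on an sp³ carbon → alcohol (secondary).
pendant –COOH: carbonyl C bonded to C and –OH → carboxylic acid.
pendant –C≡N: nitrile.
para-disubstituted benzene ring → arene.
pendant –CONH2: carbonyl C bonded to C and N → amide.
halogen on an sp³ carbon → alkyl halide.
No segment is a ether: HOCH2 is alcohol, not ether; CH(OH) is alcohol, not ether; CH(OH) is alcohol, not ether. → 0.

0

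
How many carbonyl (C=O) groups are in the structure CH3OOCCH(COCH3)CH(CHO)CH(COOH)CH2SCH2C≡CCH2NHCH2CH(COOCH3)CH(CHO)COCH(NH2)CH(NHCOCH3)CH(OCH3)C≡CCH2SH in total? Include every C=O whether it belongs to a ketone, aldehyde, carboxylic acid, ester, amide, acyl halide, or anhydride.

8

CH3OOC: ester, 1 C=O (running total 1).
CH(COCH3): ketone, 1 C=O (running total 2).
CH(CHO): aldehyde, 1 C=O (running total 3).
CH(COOH): carboxylic acid, 1 C=O (running total 4).
CH(COOCH3): ester, 1 C=O (running total 5).
CH(CHO): aldehyde, 1 C=O (running total 6).
CO: ketone, 1 C=O (running total 7).
CH(NHCOCH3): amide, 1 C=O (running total 8).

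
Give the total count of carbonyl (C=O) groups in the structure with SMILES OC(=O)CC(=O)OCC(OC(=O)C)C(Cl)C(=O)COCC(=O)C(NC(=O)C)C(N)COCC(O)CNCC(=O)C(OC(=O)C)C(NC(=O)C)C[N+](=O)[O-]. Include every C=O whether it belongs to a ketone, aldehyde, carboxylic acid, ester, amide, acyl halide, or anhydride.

HOOC: carboxylic acid, 1 C=O (running total 1).
CH2COOCH2: ester, 1 C=O (running total 2).
CH(OCOCH3): ester, 1 C=O (running total 3).
CO: ketone, 1 C=O (running total 4).
CO: ketone, 1 C=O (running total 5).
CH(NHCOCH3): amide, 1 C=O (running total 6).
CO: ketone, 1 C=O (running total 7).
CH(OCOCH3): ester, 1 C=O (running total 8).
CH(NHCOCH3): amide, 1 C=O (running total 9).

9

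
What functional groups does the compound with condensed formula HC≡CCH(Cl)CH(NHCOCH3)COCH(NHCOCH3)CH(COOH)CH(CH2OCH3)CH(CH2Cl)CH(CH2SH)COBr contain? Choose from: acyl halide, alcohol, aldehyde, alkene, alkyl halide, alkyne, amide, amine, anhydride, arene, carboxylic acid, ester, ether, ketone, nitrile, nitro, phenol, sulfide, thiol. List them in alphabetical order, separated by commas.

acyl halide, alkyl halide, alkyne, amide, carboxylic acid, ether, ketone, thiol

Working along the chain:
  HC≡C: C≡C triple bond → alkyne.
  CH(Cl): halogen on an sp³ carbon → alkyl halide.
  CH(NHCOCH3): pendant –NHC(=O)CH3: N bonded to a carbonyl → amide (not amine).
  CO: –C(=O)– with carbon on both sides → ketone.
  CH(NHCOCH3): pendant –NHC(=O)CH3: N bonded to a carbonyl → amide (not amine).
  CH(COOH): pendant –COOH: carbonyl C bonded to C and –OH → carboxylic acid.
  CH(CH2OCH3): pendant –CH2OCH3: C–O–C linkage → ether.
  CH(CH2Cl): pendant –CH2X: halogen on sp³ carbon → alkyl halide.
  CH(CH2SH): pendant –CH2SH → thiol.
  COBr: –C(=O)Br: carbonyl C bonded to C and to a halogen → acyl halide (not alkyl halide).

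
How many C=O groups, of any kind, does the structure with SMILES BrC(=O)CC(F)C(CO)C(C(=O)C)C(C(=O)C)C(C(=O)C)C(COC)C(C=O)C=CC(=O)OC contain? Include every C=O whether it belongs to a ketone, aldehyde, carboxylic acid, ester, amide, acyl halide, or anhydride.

BrCO: acyl halide, 1 C=O (running total 1).
CH(COCH3): ketone, 1 C=O (running total 2).
CH(COCH3): ketone, 1 C=O (running total 3).
CH(COCH3): ketone, 1 C=O (running total 4).
CH(CHO): aldehyde, 1 C=O (running total 5).
COOCH3: ester, 1 C=O (running total 6).

6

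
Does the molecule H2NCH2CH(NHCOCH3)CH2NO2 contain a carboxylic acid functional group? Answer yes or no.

no

–NH2 on an sp³ carbon with no adjacent C=O → amine.
pendant –NHC(=O)CH3: N bonded to a carbonyl → amide (not amine).
–NO2 on carbon → nitro group.
In CH(NHCOCH3), the carbonyl is bonded to nitrogen, not to –OH; that is an amide.
The groups actually present are: amide, amine, nitro.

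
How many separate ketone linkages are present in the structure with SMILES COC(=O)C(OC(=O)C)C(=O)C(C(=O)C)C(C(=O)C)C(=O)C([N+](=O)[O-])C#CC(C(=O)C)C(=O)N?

CH3O–C(=O)–: carbonyl C bonded to C and to –OCH3 → ester (not ketone + ether).
pendant –OC(=O)CH3: an acyloxy group → ester.
–C(=O)– with carbon on both sides → ketone.
pendant –COCH3: carbonyl C bonded to two carbons → ketone.
pendant –COCH3: carbonyl C bonded to two carbons → ketone.
–C(=O)– with carbon on both sides → ketone.
–NO2 on an sp³ carbon → nitro (the N=O is not a carbonyl).
C≡C triple bond → alkyne.
pendant –COCH3: carbonyl C bonded to two carbons → ketone.
–C(=O)NH2: carbonyl C bonded to C and to N → amide (the N is not a separate amine).
Ketone appears at: CO, CH(COCH3), CH(COCH3), CO, CH(COCH3) → 5.

5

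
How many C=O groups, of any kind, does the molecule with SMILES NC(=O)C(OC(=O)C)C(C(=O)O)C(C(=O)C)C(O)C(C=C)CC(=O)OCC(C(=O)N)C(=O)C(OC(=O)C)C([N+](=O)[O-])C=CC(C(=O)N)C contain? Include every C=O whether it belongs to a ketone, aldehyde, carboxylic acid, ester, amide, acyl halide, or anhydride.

9

H2NCO: amide, 1 C=O (running total 1).
CH(OCOCH3): ester, 1 C=O (running total 2).
CH(COOH): carboxylic acid, 1 C=O (running total 3).
CH(COCH3): ketone, 1 C=O (running total 4).
CH2COOCH2: ester, 1 C=O (running total 5).
CH(CONH2): amide, 1 C=O (running total 6).
CO: ketone, 1 C=O (running total 7).
CH(OCOCH3): ester, 1 C=O (running total 8).
CH(CONH2): amide, 1 C=O (running total 9).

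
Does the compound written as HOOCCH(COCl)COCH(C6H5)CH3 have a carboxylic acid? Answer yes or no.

–COOH: carbonyl C bonded to –OH and C → carboxylic acid (the –OH is not a separate alcohol).
pendant –C(=O)X: carbonyl C bonded to C and halogen → acyl halide.
–C(=O)– with carbon on both sides → ketone.
pendant –C6H5: benzene ring → arene.
The HOOC segment supplies the carboxylic acid: –COOH: carbonyl C bonded to –OH and C → carboxylic acid (the –OH is not a separate alcohol).

yes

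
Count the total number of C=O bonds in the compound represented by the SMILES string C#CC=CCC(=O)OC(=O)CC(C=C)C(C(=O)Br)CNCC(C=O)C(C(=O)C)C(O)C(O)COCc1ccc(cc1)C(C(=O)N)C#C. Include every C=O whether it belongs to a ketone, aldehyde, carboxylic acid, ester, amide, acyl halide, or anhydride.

CH2CO-O-COCH2: anhydride, 2 C=O (running total 2).
CH(COBr): acyl halide, 1 C=O (running total 3).
CH(CHO): aldehyde, 1 C=O (running total 4).
CH(COCH3): ketone, 1 C=O (running total 5).
CH(CONH2): amide, 1 C=O (running total 6).

6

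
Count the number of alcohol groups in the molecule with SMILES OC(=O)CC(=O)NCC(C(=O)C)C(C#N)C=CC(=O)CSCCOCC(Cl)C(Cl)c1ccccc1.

–COOH: carbonyl C bonded to –OH and C → carboxylic acid (the –OH is not a separate alcohol).
–C(=O)–N– linkage → amide (the N is not an amine).
pendant –COCH3: carbonyl C bonded to two carbons → ketone.
pendant –C≡N: nitrile.
C=C double bond → alkene.
–C(=O)– with carbon on both sides → ketone.
C–S–C linkage → sulfide (thioether).
C–O–C with sp³ carbons on both sides and no adjacent C=O → ether.
halogen on an sp³ carbon → alkyl halide.
halogen on an sp³ carbon → alkyl halide.
–C6H5 phenyl ring → arene.
No segment is a alcohol: HOOC is carboxylic acid, not alcohol; CH(COCH3) is ketone, not alcohol; CO is ketone, not alcohol. → 0.

0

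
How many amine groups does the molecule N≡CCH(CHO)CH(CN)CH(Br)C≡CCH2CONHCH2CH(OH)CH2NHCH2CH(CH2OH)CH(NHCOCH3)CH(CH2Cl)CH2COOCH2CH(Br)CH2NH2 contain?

Working along the chain:
  N≡C: N≡C–: carbon triple-bonded to nitrogen → nitrile.
  CH(CHO): pendant –CHO: carbonyl C bonded to C and H → aldehyde.
  CH(CN): pendant –C≡N: nitrile.
  CH(Br): halogen on an sp³ carbon → alkyl halide.
  C≡C: C≡C triple bond → alkyne.
  CH2CONHCH2: –C(=O)–N– linkage → amide (the N is not an amine).
  CH(OH): –OH on an sp³ carbon → alcohol (secondary).
  CH2NHCH2: C–N–C with sp³ carbons and no adjacent C=O → amine (secondary).
  CH(CH2OH): pendant –CH2OH on an sp³ backbone C → alcohol.
  CH(NHCOCH3): pendant –NHC(=O)CH3: N bonded to a carbonyl → amide (not amine).
  CH(CH2Cl): pendant –CH2X: halogen on sp³ carbon → alkyl halide.
  CH2COOCH2: –C(=O)–O–C with C on the carbonyl side → ester.
  CH(Br): halogen on an sp³ carbon → alkyl halide.
  CH2NH2: –NH2 on an sp³ carbon with no adjacent C=O → amine.
Amine appears at: CH2NHCH2, CH2NH2 → 2.

2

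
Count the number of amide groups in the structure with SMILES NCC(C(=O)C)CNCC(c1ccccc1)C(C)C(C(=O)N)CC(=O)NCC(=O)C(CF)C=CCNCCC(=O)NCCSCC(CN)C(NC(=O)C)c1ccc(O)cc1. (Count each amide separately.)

–NH2 on an sp³ carbon with no adjacent C=O → amine.
pendant –COCH3: carbonyl C bonded to two carbons → ketone.
C–N–C with sp³ carbons and no adjacent C=O → amine (secondary).
pendant –C6H5: benzene ring → arene.
pendant –CONH2: carbonyl C bonded to C and N → amide.
–C(=O)–N– linkage → amide (the N is not an amine).
–C(=O)– with carbon on both sides → ketone.
pendant –CH2X: halogen on sp³ carbon → alkyl halide.
C=C double bond → alkene.
C–N–C with sp³ carbons and no adjacent C=O → amine (secondary).
–C(=O)–N– linkage → amide (the N is not an amine).
C–S–C linkage → sulfide (thioether).
pendant –CH2NH2: N on sp³ C, no adjacent C=O → amine.
pendant –NHC(=O)CH3: N bonded to a carbonyl → amide (not amine).
–OH attached directly to an aromatic ring → phenol (not alcohol); the ring itself is an arene.
Amide appears at: CH(CONH2), CH2CONHCH2, CH2CONHCH2, CH(NHCOCH3) → 4.

4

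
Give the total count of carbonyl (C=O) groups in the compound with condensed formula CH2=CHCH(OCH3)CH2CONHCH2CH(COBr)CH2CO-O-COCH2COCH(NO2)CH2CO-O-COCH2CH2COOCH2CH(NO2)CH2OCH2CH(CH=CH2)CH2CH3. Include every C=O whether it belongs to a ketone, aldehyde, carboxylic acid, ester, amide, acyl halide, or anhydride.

8

CH2CONHCH2: amide, 1 C=O (running total 1).
CH(COBr): acyl halide, 1 C=O (running total 2).
CH2CO-O-COCH2: anhydride, 2 C=O (running total 4).
CO: ketone, 1 C=O (running total 5).
CH2CO-O-COCH2: anhydride, 2 C=O (running total 7).
CH2COOCH2: ester, 1 C=O (running total 8).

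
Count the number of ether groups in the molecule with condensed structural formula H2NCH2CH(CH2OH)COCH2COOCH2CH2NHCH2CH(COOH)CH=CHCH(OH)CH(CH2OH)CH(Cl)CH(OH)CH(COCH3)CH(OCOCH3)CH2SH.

0

Working along the chain:
  H2NCH2: –NH2 on an sp³ carbon with no adjacent C=O → amine.
  CH(CH2OH): pendant –CH2OH on an sp³ backbone C → alcohol.
  CO: –C(=O)– with carbon on both sides → ketone.
  CH2COOCH2: –C(=O)–O–C with C on the carbonyl side → ester.
  CH2NHCH2: C–N–C with sp³ carbons and no adjacent C=O → amine (secondary).
  CH(COOH): pendant –COOH: carbonyl C bonded to C and –OH → carboxylic acid.
  CH=CH: C=C double bond → alkene.
  CH(OH): –OH on an sp³ carbon → alcohol (secondary).
  CH(CH2OH): pendant –CH2OH on an sp³ backbone C → alcohol.
  CH(Cl): halogen on an sp³ carbon → alkyl halide.
  CH(OH): –OH on an sp³ carbon → alcohol (secondary).
  CH(COCH3): pendant –COCH3: carbonyl C bonded to two carbons → ketone.
  CH(OCOCH3): pendant –OC(=O)CH3: an acyloxy group → ester.
  CH2SH: –SH on an sp³ carbon → thiol.
No segment is a ether: CH(CH2OH) is alcohol, not ether; CH2COOCH2 is ester, not ether; CH(OH) is alcohol, not ether. → 0.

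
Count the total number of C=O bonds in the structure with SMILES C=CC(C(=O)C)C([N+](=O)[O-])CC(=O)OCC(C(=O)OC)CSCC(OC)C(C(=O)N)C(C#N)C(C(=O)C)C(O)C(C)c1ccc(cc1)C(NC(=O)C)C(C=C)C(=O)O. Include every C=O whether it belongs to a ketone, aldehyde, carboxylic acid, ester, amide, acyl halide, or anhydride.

7

CH(COCH3): ketone, 1 C=O (running total 1).
CH2COOCH2: ester, 1 C=O (running total 2).
CH(COOCH3): ester, 1 C=O (running total 3).
CH(CONH2): amide, 1 C=O (running total 4).
CH(COCH3): ketone, 1 C=O (running total 5).
CH(NHCOCH3): amide, 1 C=O (running total 6).
COOH: carboxylic acid, 1 C=O (running total 7).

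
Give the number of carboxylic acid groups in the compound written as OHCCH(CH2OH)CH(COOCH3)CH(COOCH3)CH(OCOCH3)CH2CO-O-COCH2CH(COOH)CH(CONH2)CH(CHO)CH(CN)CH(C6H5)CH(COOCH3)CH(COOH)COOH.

3

Reading the structure from left to right:
  OHC: terminal –CHO: carbonyl C bonded to H and C → aldehyde.
  CH(CH2OH): pendant –CH2OH on an sp³ backbone C → alcohol.
  CH(COOCH3): pendant –COOCH3: carbonyl C bonded to C and –OCH3 → ester.
  CH(COOCH3): pendant –COOCH3: carbonyl C bonded to C and –OCH3 → ester.
  CH(OCOCH3): pendant –OC(=O)CH3: an acyloxy group → ester.
  CH2CO-O-COCH2: two acyl groups sharing one oxygen, –C(=O)–O–C(=O)– → anhydride.
  CH(COOH): pendant –COOH: carbonyl C bonded to C and –OH → carboxylic acid.
  CH(CONH2): pendant –CONH2: carbonyl C bonded to C and N → amide.
  CH(CHO): pendant –CHO: carbonyl C bonded to C and H → aldehyde.
  CH(CN): pendant –C≡N: nitrile.
  CH(C6H5): pendant –C6H5: benzene ring → arene.
  CH(COOCH3): pendant –COOCH3: carbonyl C bonded to C and –OCH3 → ester.
  CH(COOH): pendant –COOH: carbonyl C bonded to C and –OH → carboxylic acid.
  COOH: –COOH: carbonyl C bonded to –OH and C → carboxylic acid (the –OH is not a separate alcohol).
Carboxylic acid appears at: CH(COOH), CH(COOH), COOH → 3.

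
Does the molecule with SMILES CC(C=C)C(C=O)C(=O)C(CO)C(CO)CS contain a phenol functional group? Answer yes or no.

no

Reading the structure from left to right:
  CH(CH=CH2): pendant –CH=CH2: C=C double bond → alkene.
  CH(CHO): pendant –CHO: carbonyl C bonded to C and H → aldehyde.
  CO: –C(=O)– with carbon on both sides → ketone.
  CH(CH2OH): pendant –CH2OH on an sp³ backbone C → alcohol.
  CH(CH2OH): pendant –CH2OH on an sp³ backbone C → alcohol.
  CH2SH: –SH on an sp³ carbon → thiol.
In CH(CH2OH), the –OH is on an sp³ carbon, not on an aromatic ring, so it is an alcohol.
The groups actually present are: alcohol, aldehyde, alkene, ketone, thiol.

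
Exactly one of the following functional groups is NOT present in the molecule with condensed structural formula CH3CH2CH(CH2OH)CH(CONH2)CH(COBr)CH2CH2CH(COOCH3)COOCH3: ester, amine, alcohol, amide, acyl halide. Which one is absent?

alcohol: present (CH(CH2OH) — pendant –CH2OH on an sp³ backbone C → alcohol).
amide: present (CH(CONH2) — pendant –CONH2: carbonyl C bonded to C and N → amide).
ester: present (CH(COOCH3) — pendant –COOCH3: carbonyl C bonded to C and –OCH3 → ester).
acyl halide: present (CH(COBr) — pendant –C(=O)X: carbonyl C bonded to C and halogen → acyl halide).
amine: absent. In CH(CONH2), the nitrogen is bonded directly to a carbonyl carbon, making it part of an amide, not a free amine.

amine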